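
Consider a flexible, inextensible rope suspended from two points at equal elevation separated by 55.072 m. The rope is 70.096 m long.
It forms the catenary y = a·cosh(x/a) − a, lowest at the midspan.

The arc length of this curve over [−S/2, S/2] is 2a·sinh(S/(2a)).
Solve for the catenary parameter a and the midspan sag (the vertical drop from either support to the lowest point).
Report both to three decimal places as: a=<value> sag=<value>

seed: a₀ = √(S³/(24(L−S))) = √(55.072³/(24·15.024)) = 21.522755
iter 1: u=1.279390  f(a)=+1.279e+00  f'(a)=-1.638e+00  a ← 21.522755 − (+1.279e+00/-1.638e+00) = 22.303165
iter 2: u=1.234623  f(a)=+7.283e-02  f'(a)=-1.457e+00  a ← 22.303165 − (+7.283e-02/-1.457e+00) = 22.353169
iter 3: u=1.231861  f(a)=+2.679e-04  f'(a)=-1.446e+00  a ← 22.353169 − (+2.679e-04/-1.446e+00) = 22.353355
iter 4: u=1.231851  f(a)=+3.655e-09  f'(a)=-1.446e+00  a ← 22.353355 − (+3.655e-09/-1.446e+00) = 22.353355
iter 5: u=1.231851  f(a)=+1.421e-14  f'(a)=-1.446e+00  a ← 22.353355 − (+1.421e-14/-1.446e+00) = 22.353355
converged: |Δa| < 1e-12 after 5 iterations
sag = a·(cosh(S/(2a)) − 1) = 22.353355·(cosh(1.231851) − 1) = 19.216283
T_max/T_min = cosh(S/(2a)) = 1.859660

a=22.353 sag=19.216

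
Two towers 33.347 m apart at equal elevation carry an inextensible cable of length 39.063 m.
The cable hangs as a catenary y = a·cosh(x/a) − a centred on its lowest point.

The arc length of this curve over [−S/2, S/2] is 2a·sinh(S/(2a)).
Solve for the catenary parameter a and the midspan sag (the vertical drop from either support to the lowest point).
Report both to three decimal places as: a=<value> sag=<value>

a=16.848 sag=8.946

seed: a₀ = √(S³/(24(L−S))) = √(33.347³/(24·5.716)) = 16.441197
iter 1: u=1.014129  f(a)=+3.012e-01  f'(a)=-7.695e-01  a ← 16.441197 − (+3.012e-01/-7.695e-01) = 16.832657
iter 2: u=0.990545  f(a)=+1.109e-02  f'(a)=-7.138e-01  a ← 16.832657 − (+1.109e-02/-7.138e-01) = 16.848200
iter 3: u=0.989631  f(a)=+1.632e-05  f'(a)=-7.117e-01  a ← 16.848200 − (+1.632e-05/-7.117e-01) = 16.848223
iter 4: u=0.989630  f(a)=+3.546e-11  f'(a)=-7.117e-01  a ← 16.848223 − (+3.546e-11/-7.117e-01) = 16.848223
iter 5: u=0.989630  f(a)=+7.105e-15  f'(a)=-7.117e-01  a ← 16.848223 − (+7.105e-15/-7.117e-01) = 16.848223
converged: |Δa| < 1e-12 after 5 iterations
sag = a·(cosh(S/(2a)) − 1) = 16.848223·(cosh(0.989630) − 1) = 8.946003
T_max/T_min = cosh(S/(2a)) = 1.530976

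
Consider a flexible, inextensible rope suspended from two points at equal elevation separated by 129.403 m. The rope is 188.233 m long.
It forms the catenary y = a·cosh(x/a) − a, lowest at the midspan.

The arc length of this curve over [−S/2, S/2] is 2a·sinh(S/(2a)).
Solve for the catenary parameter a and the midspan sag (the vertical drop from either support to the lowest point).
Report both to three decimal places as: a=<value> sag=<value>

a=41.609 sag=61.295

seed: a₀ = √(S³/(24(L−S))) = √(129.403³/(24·58.830)) = 39.175223
iter 1: u=1.651592  f(a)=+8.565e+00  f'(a)=-3.907e+00  a ← 39.175223 − (+8.565e+00/-3.907e+00) = 41.367644
iter 2: u=1.564061  f(a)=+7.716e-01  f'(a)=-3.232e+00  a ← 41.367644 − (+7.716e-01/-3.232e+00) = 41.606398
iter 3: u=1.555085  f(a)=+7.632e-03  f'(a)=-3.168e+00  a ← 41.606398 − (+7.632e-03/-3.168e+00) = 41.608806
iter 4: u=1.554995  f(a)=+7.629e-07  f'(a)=-3.168e+00  a ← 41.608806 − (+7.629e-07/-3.168e+00) = 41.608807
iter 5: u=1.554995  f(a)=+0.000e+00  f'(a)=-3.168e+00  a ← 41.608807 − (+0.000e+00/-3.168e+00) = 41.608807
converged: |Δa| < 1e-12 after 5 iterations
sag = a·(cosh(S/(2a)) − 1) = 41.608807·(cosh(1.554995) − 1) = 61.295073
T_max/T_min = cosh(S/(2a)) = 2.473127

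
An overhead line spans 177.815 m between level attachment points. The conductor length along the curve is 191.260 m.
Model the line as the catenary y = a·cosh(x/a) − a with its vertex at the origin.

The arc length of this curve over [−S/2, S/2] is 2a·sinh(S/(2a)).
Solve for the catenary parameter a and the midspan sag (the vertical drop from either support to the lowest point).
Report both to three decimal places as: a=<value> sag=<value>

a=133.469 sag=30.723

seed: a₀ = √(S³/(24(L−S))) = √(177.815³/(24·13.445)) = 131.997762
iter 1: u=0.673553  f(a)=+3.083e-01  f'(a)=-2.131e-01  a ← 131.997762 − (+3.083e-01/-2.131e-01) = 133.444429
iter 2: u=0.666251  f(a)=+5.142e-03  f'(a)=-2.061e-01  a ← 133.444429 − (+5.142e-03/-2.061e-01) = 133.469383
iter 3: u=0.666127  f(a)=+1.484e-06  f'(a)=-2.059e-01  a ← 133.469383 − (+1.484e-06/-2.059e-01) = 133.469390
iter 4: u=0.666127  f(a)=+1.137e-13  f'(a)=-2.059e-01  a ← 133.469390 − (+1.137e-13/-2.059e-01) = 133.469390
converged: |Δa| < 1e-12 after 4 iterations
sag = a·(cosh(S/(2a)) − 1) = 133.469390·(cosh(0.666127) − 1) = 30.723104
T_max/T_min = cosh(S/(2a)) = 1.230188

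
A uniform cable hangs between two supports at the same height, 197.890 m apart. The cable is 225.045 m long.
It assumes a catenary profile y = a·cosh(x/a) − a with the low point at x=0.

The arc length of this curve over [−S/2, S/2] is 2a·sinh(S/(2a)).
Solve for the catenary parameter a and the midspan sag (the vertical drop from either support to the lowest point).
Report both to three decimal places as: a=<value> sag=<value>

seed: a₀ = √(S³/(24(L−S))) = √(197.890³/(24·27.155)) = 109.044872
iter 1: u=0.907379  f(a)=+1.140e+00  f'(a)=-5.403e-01  a ← 109.044872 − (+1.140e+00/-5.403e-01) = 111.154974
iter 2: u=0.890154  f(a)=+3.393e-02  f'(a)=-5.086e-01  a ← 111.154974 − (+3.393e-02/-5.086e-01) = 111.221698
iter 3: u=0.889620  f(a)=+3.210e-05  f'(a)=-5.076e-01  a ← 111.221698 − (+3.210e-05/-5.076e-01) = 111.221761
iter 4: u=0.889619  f(a)=+2.882e-11  f'(a)=-5.076e-01  a ← 111.221761 − (+2.882e-11/-5.076e-01) = 111.221761
converged: |Δa| < 1e-12 after 4 iterations
sag = a·(cosh(S/(2a)) − 1) = 111.221761·(cosh(0.889619) − 1) = 46.991997
T_max/T_min = cosh(S/(2a)) = 1.422507

a=111.222 sag=46.992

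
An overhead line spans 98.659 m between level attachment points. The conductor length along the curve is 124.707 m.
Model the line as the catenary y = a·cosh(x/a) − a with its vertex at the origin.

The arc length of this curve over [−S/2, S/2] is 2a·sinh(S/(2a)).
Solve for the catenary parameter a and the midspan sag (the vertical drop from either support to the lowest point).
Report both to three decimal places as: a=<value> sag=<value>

seed: a₀ = √(S³/(24(L−S))) = √(98.659³/(24·26.048)) = 39.193338
iter 1: u=1.258620  f(a)=+2.143e+00  f'(a)=-1.552e+00  a ← 39.193338 − (+2.143e+00/-1.552e+00) = 40.573921
iter 2: u=1.215793  f(a)=+1.184e-01  f'(a)=-1.385e+00  a ← 40.573921 − (+1.184e-01/-1.385e+00) = 40.659437
iter 3: u=1.213236  f(a)=+4.085e-04  f'(a)=-1.375e+00  a ← 40.659437 − (+4.085e-04/-1.375e+00) = 40.659734
iter 4: u=1.213227  f(a)=+4.899e-09  f'(a)=-1.375e+00  a ← 40.659734 − (+4.899e-09/-1.375e+00) = 40.659734
iter 5: u=1.213227  f(a)=-2.842e-14  f'(a)=-1.375e+00  a ← 40.659734 − (-2.842e-14/-1.375e+00) = 40.659734
converged: |Δa| < 1e-12 after 5 iterations
sag = a·(cosh(S/(2a)) − 1) = 40.659734·(cosh(1.213227) − 1) = 33.779321
T_max/T_min = cosh(S/(2a)) = 1.830781

a=40.660 sag=33.779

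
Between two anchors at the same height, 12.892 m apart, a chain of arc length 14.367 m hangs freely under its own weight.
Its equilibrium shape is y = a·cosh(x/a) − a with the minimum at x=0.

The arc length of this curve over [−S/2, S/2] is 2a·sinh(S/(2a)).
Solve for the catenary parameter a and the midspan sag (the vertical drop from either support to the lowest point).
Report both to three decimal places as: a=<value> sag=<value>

a=7.910 sag=2.775

seed: a₀ = √(S³/(24(L−S))) = √(12.892³/(24·1.475)) = 7.779986
iter 1: u=0.828536  f(a)=+5.146e-02  f'(a)=-4.059e-01  a ← 7.779986 − (+5.146e-02/-4.059e-01) = 7.906787
iter 2: u=0.815249  f(a)=+1.285e-03  f'(a)=-3.858e-01  a ← 7.906787 − (+1.285e-03/-3.858e-01) = 7.910118
iter 3: u=0.814906  f(a)=+8.469e-07  f'(a)=-3.853e-01  a ← 7.910118 − (+8.469e-07/-3.853e-01) = 7.910120
iter 4: u=0.814905  f(a)=+3.677e-13  f'(a)=-3.853e-01  a ← 7.910120 − (+3.677e-13/-3.853e-01) = 7.910120
converged: |Δa| < 1e-12 after 4 iterations
sag = a·(cosh(S/(2a)) − 1) = 7.910120·(cosh(0.814905) − 1) = 2.775041
T_max/T_min = cosh(S/(2a)) = 1.350822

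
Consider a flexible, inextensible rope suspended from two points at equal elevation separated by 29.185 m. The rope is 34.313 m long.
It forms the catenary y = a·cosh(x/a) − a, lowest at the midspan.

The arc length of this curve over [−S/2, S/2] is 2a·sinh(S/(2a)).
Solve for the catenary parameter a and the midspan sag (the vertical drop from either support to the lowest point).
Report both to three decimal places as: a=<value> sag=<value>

a=14.572 sag=7.938

seed: a₀ = √(S³/(24(L−S))) = √(29.185³/(24·5.128)) = 14.212154
iter 1: u=1.026762  f(a)=+2.772e-01  f'(a)=-8.006e-01  a ← 14.212154 − (+2.772e-01/-8.006e-01) = 14.558370
iter 2: u=1.002344  f(a)=+1.045e-02  f'(a)=-7.413e-01  a ← 14.558370 − (+1.045e-02/-7.413e-01) = 14.572470
iter 3: u=1.001374  f(a)=+1.615e-05  f'(a)=-7.390e-01  a ← 14.572470 − (+1.615e-05/-7.390e-01) = 14.572492
iter 4: u=1.001373  f(a)=+3.870e-11  f'(a)=-7.390e-01  a ← 14.572492 − (+3.870e-11/-7.390e-01) = 14.572492
iter 5: u=1.001373  f(a)=+0.000e+00  f'(a)=-7.390e-01  a ← 14.572492 − (+0.000e+00/-7.390e-01) = 14.572492
converged: |Δa| < 1e-12 after 5 iterations
sag = a·(cosh(S/(2a)) − 1) = 14.572492·(cosh(1.001373) − 1) = 7.937573
T_max/T_min = cosh(S/(2a)) = 1.544696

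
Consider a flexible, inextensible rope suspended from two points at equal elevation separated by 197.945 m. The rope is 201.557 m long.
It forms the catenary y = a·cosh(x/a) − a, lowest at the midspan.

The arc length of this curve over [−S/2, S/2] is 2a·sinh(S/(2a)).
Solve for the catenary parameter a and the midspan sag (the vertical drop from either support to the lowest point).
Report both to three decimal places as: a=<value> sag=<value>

a=299.930 sag=16.478

seed: a₀ = √(S³/(24(L−S))) = √(197.945³/(24·3.612)) = 299.114394
iter 1: u=0.330885  f(a)=+1.982e-02  f'(a)=-2.442e-02  a ← 299.114394 − (+1.982e-02/-2.442e-02) = 299.926320
iter 2: u=0.329989  f(a)=+8.101e-05  f'(a)=-2.422e-02  a ← 299.926320 − (+8.101e-05/-2.422e-02) = 299.929665
iter 3: u=0.329986  f(a)=+1.365e-09  f'(a)=-2.422e-02  a ← 299.929665 − (+1.365e-09/-2.422e-02) = 299.929665
iter 4: u=0.329986  f(a)=+2.842e-14  f'(a)=-2.422e-02  a ← 299.929665 − (+2.842e-14/-2.422e-02) = 299.929665
converged: |Δa| < 1e-12 after 4 iterations
sag = a·(cosh(S/(2a)) − 1) = 299.929665·(cosh(0.329986) − 1) = 16.478473
T_max/T_min = cosh(S/(2a)) = 1.054941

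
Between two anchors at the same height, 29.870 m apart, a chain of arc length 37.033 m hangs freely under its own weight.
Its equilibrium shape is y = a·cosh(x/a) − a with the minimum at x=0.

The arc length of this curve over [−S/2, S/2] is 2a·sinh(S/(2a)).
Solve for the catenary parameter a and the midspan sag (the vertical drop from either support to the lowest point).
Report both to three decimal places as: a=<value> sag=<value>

a=12.876 sag=9.677

seed: a₀ = √(S³/(24(L−S))) = √(29.870³/(24·7.163)) = 12.450871
iter 1: u=1.199514  f(a)=+5.333e-01  f'(a)=-1.325e+00  a ← 12.450871 − (+5.333e-01/-1.325e+00) = 12.853417
iter 2: u=1.161948  f(a)=+2.696e-02  f'(a)=-1.194e+00  a ← 12.853417 − (+2.696e-02/-1.194e+00) = 12.875993
iter 3: u=1.159911  f(a)=+7.698e-05  f'(a)=-1.187e+00  a ← 12.875993 − (+7.698e-05/-1.187e+00) = 12.876058
iter 4: u=1.159905  f(a)=+6.318e-10  f'(a)=-1.187e+00  a ← 12.876058 − (+6.318e-10/-1.187e+00) = 12.876058
iter 5: u=1.159905  f(a)=+7.105e-15  f'(a)=-1.187e+00  a ← 12.876058 − (+7.105e-15/-1.187e+00) = 12.876058
converged: |Δa| < 1e-12 after 5 iterations
sag = a·(cosh(S/(2a)) − 1) = 12.876058·(cosh(1.159905) − 1) = 9.677293
T_max/T_min = cosh(S/(2a)) = 1.751573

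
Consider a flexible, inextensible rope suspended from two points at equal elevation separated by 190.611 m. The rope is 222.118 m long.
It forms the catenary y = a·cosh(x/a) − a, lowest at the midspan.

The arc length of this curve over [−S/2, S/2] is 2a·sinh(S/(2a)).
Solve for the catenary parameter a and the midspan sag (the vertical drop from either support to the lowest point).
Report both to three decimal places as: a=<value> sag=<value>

a=97.988 sag=50.119

seed: a₀ = √(S³/(24(L−S))) = √(190.611³/(24·31.507)) = 95.700188
iter 1: u=0.995876  f(a)=+1.600e+00  f'(a)=-7.261e-01  a ← 95.700188 − (+1.600e+00/-7.261e-01) = 97.903416
iter 2: u=0.973465  f(a)=+5.691e-02  f'(a)=-6.753e-01  a ← 97.903416 − (+5.691e-02/-6.753e-01) = 97.987698
iter 3: u=0.972627  f(a)=+7.792e-05  f'(a)=-6.734e-01  a ← 97.987698 − (+7.792e-05/-6.734e-01) = 97.987814
iter 4: u=0.972626  f(a)=+1.465e-10  f'(a)=-6.734e-01  a ← 97.987814 − (+1.465e-10/-6.734e-01) = 97.987814
iter 5: u=0.972626  f(a)=+2.842e-14  f'(a)=-6.734e-01  a ← 97.987814 − (+2.842e-14/-6.734e-01) = 97.987814
converged: |Δa| < 1e-12 after 5 iterations
sag = a·(cosh(S/(2a)) − 1) = 97.987814·(cosh(0.972626) − 1) = 50.119287
T_max/T_min = cosh(S/(2a)) = 1.511485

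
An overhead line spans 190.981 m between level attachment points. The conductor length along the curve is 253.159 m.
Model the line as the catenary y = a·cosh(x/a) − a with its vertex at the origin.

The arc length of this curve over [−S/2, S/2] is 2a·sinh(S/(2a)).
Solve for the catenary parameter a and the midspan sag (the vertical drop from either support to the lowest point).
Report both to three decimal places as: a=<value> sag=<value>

seed: a₀ = √(S³/(24(L−S))) = √(190.981³/(24·62.178)) = 68.322107
iter 1: u=1.397652  f(a)=+6.363e+00  f'(a)=-2.201e+00  a ← 68.322107 − (+6.363e+00/-2.201e+00) = 71.212642
iter 2: u=1.340921  f(a)=+4.261e-01  f'(a)=-1.916e+00  a ← 71.212642 − (+4.261e-01/-1.916e+00) = 71.435083
iter 3: u=1.336745  f(a)=+2.214e-03  f'(a)=-1.896e+00  a ← 71.435083 − (+2.214e-03/-1.896e+00) = 71.436251
iter 4: u=1.336723  f(a)=+6.045e-08  f'(a)=-1.896e+00  a ← 71.436251 − (+6.045e-08/-1.896e+00) = 71.436251
iter 5: u=1.336723  f(a)=+0.000e+00  f'(a)=-1.896e+00  a ← 71.436251 − (+0.000e+00/-1.896e+00) = 71.436251
converged: |Δa| < 1e-12 after 5 iterations
sag = a·(cosh(S/(2a)) − 1) = 71.436251·(cosh(1.336723) − 1) = 73.909914
T_max/T_min = cosh(S/(2a)) = 2.034628

a=71.436 sag=73.910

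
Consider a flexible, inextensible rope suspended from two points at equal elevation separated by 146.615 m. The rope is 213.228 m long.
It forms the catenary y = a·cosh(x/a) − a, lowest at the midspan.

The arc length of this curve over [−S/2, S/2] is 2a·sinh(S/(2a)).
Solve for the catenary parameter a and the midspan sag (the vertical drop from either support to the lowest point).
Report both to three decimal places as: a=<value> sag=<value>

a=47.157 sag=69.421

seed: a₀ = √(S³/(24(L−S))) = √(146.615³/(24·66.613)) = 44.399951
iter 1: u=1.651072  f(a)=+9.692e+00  f'(a)=-3.902e+00  a ← 44.399951 − (+9.692e+00/-3.902e+00) = 46.883499
iter 2: u=1.563610  f(a)=+8.726e-01  f'(a)=-3.229e+00  a ← 46.883499 − (+8.726e-01/-3.229e+00) = 47.153779
iter 3: u=1.554647  f(a)=+8.620e-03  f'(a)=-3.165e+00  a ← 47.153779 − (+8.620e-03/-3.165e+00) = 47.156503
iter 4: u=1.554558  f(a)=+8.596e-07  f'(a)=-3.164e+00  a ← 47.156503 − (+8.596e-07/-3.164e+00) = 47.156503
iter 5: u=1.554558  f(a)=+2.842e-14  f'(a)=-3.164e+00  a ← 47.156503 − (+2.842e-14/-3.164e+00) = 47.156503
converged: |Δa| < 1e-12 after 5 iterations
sag = a·(cosh(S/(2a)) − 1) = 47.156503·(cosh(1.554558) − 1) = 69.420857
T_max/T_min = cosh(S/(2a)) = 2.472138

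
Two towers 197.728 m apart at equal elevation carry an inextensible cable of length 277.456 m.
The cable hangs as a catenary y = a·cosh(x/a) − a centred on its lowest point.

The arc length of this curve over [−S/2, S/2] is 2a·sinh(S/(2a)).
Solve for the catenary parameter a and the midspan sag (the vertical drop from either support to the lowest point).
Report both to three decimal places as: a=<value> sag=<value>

a=67.096 sag=87.005

seed: a₀ = √(S³/(24(L−S))) = √(197.728³/(24·79.728)) = 63.561071
iter 1: u=1.555417  f(a)=+1.022e+01  f'(a)=-3.170e+00  a ← 63.561071 − (+1.022e+01/-3.170e+00) = 66.784228
iter 2: u=1.480350  f(a)=+8.288e-01  f'(a)=-2.675e+00  a ← 66.784228 − (+8.288e-01/-2.675e+00) = 67.094006
iter 3: u=1.473515  f(a)=+6.514e-03  f'(a)=-2.633e+00  a ← 67.094006 − (+6.514e-03/-2.633e+00) = 67.096479
iter 4: u=1.473460  f(a)=+4.094e-07  f'(a)=-2.633e+00  a ← 67.096479 − (+4.094e-07/-2.633e+00) = 67.096479
iter 5: u=1.473460  f(a)=+5.684e-14  f'(a)=-2.633e+00  a ← 67.096479 − (+5.684e-14/-2.633e+00) = 67.096479
converged: |Δa| < 1e-12 after 5 iterations
sag = a·(cosh(S/(2a)) − 1) = 67.096479·(cosh(1.473460) − 1) = 87.005420
T_max/T_min = cosh(S/(2a)) = 2.296721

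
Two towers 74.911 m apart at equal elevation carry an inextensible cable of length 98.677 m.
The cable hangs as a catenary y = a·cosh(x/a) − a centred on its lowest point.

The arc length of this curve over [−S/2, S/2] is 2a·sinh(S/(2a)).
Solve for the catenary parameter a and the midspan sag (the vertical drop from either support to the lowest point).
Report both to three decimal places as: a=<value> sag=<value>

seed: a₀ = √(S³/(24(L−S))) = √(74.911³/(24·23.766)) = 27.147805
iter 1: u=1.379688  f(a)=+2.367e+00  f'(a)=-2.108e+00  a ← 27.147805 − (+2.367e+00/-2.108e+00) = 28.270994
iter 2: u=1.324874  f(a)=+1.548e-01  f'(a)=-1.840e+00  a ← 28.270994 − (+1.548e-01/-1.840e+00) = 28.355140
iter 3: u=1.320942  f(a)=+7.650e-04  f'(a)=-1.822e+00  a ← 28.355140 − (+7.650e-04/-1.822e+00) = 28.355560
iter 4: u=1.320923  f(a)=+1.888e-08  f'(a)=-1.822e+00  a ← 28.355560 − (+1.888e-08/-1.822e+00) = 28.355560
iter 5: u=1.320923  f(a)=-1.421e-14  f'(a)=-1.822e+00  a ← 28.355560 − (-1.421e-14/-1.822e+00) = 28.355560
converged: |Δa| < 1e-12 after 5 iterations
sag = a·(cosh(S/(2a)) − 1) = 28.355560·(cosh(1.320923) − 1) = 28.550726
T_max/T_min = cosh(S/(2a)) = 2.006883

a=28.356 sag=28.551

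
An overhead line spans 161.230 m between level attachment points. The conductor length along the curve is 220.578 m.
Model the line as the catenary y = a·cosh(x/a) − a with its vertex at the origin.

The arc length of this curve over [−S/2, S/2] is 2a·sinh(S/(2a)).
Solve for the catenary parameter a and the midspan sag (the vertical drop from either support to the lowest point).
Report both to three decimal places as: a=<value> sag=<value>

a=57.018 sag=67.138

seed: a₀ = √(S³/(24(L−S))) = √(161.230³/(24·59.348)) = 54.245050
iter 1: u=1.486126  f(a)=+6.909e+00  f'(a)=-2.711e+00  a ← 54.245050 − (+6.909e+00/-2.711e+00) = 56.793482
iter 2: u=1.419441  f(a)=+5.167e-01  f'(a)=-2.319e+00  a ← 56.793482 − (+5.167e-01/-2.319e+00) = 57.016261
iter 3: u=1.413895  f(a)=+3.407e-03  f'(a)=-2.289e+00  a ← 57.016261 − (+3.407e-03/-2.289e+00) = 57.017750
iter 4: u=1.413858  f(a)=+1.502e-07  f'(a)=-2.289e+00  a ← 57.017750 − (+1.502e-07/-2.289e+00) = 57.017750
iter 5: u=1.413858  f(a)=+0.000e+00  f'(a)=-2.289e+00  a ← 57.017750 − (+0.000e+00/-2.289e+00) = 57.017750
converged: |Δa| < 1e-12 after 5 iterations
sag = a·(cosh(S/(2a)) − 1) = 57.017750·(cosh(1.413858) − 1) = 67.138149
T_max/T_min = cosh(S/(2a)) = 2.177496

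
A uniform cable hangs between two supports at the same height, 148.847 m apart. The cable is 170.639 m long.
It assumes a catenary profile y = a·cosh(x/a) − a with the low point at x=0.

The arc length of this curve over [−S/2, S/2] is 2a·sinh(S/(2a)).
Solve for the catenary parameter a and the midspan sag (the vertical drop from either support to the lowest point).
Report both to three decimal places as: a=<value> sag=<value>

seed: a₀ = √(S³/(24(L−S))) = √(148.847³/(24·21.792)) = 79.406483
iter 1: u=0.937247  f(a)=+9.774e-01  f'(a)=-5.986e-01  a ← 79.406483 − (+9.774e-01/-5.986e-01) = 81.039235
iter 2: u=0.918364  f(a)=+3.096e-02  f'(a)=-5.612e-01  a ← 81.039235 − (+3.096e-02/-5.612e-01) = 81.094398
iter 3: u=0.917739  f(a)=+3.332e-05  f'(a)=-5.600e-01  a ← 81.094398 − (+3.332e-05/-5.600e-01) = 81.094457
iter 4: u=0.917738  f(a)=+3.865e-11  f'(a)=-5.600e-01  a ← 81.094457 − (+3.865e-11/-5.600e-01) = 81.094457
converged: |Δa| < 1e-12 after 4 iterations
sag = a·(cosh(S/(2a)) − 1) = 81.094457·(cosh(0.917738) − 1) = 36.615899
T_max/T_min = cosh(S/(2a)) = 1.451522

a=81.094 sag=36.616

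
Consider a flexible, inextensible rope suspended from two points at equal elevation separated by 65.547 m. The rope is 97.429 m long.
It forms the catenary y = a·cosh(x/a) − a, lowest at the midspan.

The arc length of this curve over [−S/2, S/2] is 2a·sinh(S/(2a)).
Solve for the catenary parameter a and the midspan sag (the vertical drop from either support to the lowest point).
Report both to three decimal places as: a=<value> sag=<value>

a=20.452 sag=32.381

seed: a₀ = √(S³/(24(L−S))) = √(65.547³/(24·31.882)) = 19.184515
iter 1: u=1.708331  f(a)=+4.989e+00  f'(a)=-4.400e+00  a ← 19.184515 − (+4.989e+00/-4.400e+00) = 20.318243
iter 2: u=1.613009  f(a)=+4.764e-01  f'(a)=-3.597e+00  a ← 20.318243 − (+4.764e-01/-3.597e+00) = 20.450709
iter 3: u=1.602561  f(a)=+5.358e-03  f'(a)=-3.516e+00  a ← 20.450709 − (+5.358e-03/-3.516e+00) = 20.452233
iter 4: u=1.602441  f(a)=+6.946e-07  f'(a)=-3.515e+00  a ← 20.452233 − (+6.946e-07/-3.515e+00) = 20.452233
iter 5: u=1.602441  f(a)=-1.421e-14  f'(a)=-3.515e+00  a ← 20.452233 − (-1.421e-14/-3.515e+00) = 20.452233
converged: |Δa| < 1e-12 after 5 iterations
sag = a·(cosh(S/(2a)) − 1) = 20.452233·(cosh(1.602441) − 1) = 32.381434
T_max/T_min = cosh(S/(2a)) = 2.583271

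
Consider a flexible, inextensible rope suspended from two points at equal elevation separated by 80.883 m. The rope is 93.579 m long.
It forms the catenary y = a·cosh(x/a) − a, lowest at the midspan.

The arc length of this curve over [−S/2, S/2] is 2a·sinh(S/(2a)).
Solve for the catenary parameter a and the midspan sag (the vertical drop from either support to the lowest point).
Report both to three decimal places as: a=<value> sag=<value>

a=42.620 sag=20.671

seed: a₀ = √(S³/(24(L−S))) = √(80.883³/(24·12.696)) = 41.672236
iter 1: u=0.970466  f(a)=+6.114e-01  f'(a)=-6.687e-01  a ← 41.672236 − (+6.114e-01/-6.687e-01) = 42.586639
iter 2: u=0.949629  f(a)=+2.070e-02  f'(a)=-6.241e-01  a ← 42.586639 − (+2.070e-02/-6.241e-01) = 42.619814
iter 3: u=0.948890  f(a)=+2.558e-05  f'(a)=-6.225e-01  a ← 42.619814 − (+2.558e-05/-6.225e-01) = 42.619855
iter 4: u=0.948889  f(a)=+3.915e-11  f'(a)=-6.225e-01  a ← 42.619855 − (+3.915e-11/-6.225e-01) = 42.619855
iter 5: u=0.948889  f(a)=+0.000e+00  f'(a)=-6.225e-01  a ← 42.619855 − (+0.000e+00/-6.225e-01) = 42.619855
converged: |Δa| < 1e-12 after 5 iterations
sag = a·(cosh(S/(2a)) − 1) = 42.619855·(cosh(0.948889) − 1) = 20.670818
T_max/T_min = cosh(S/(2a)) = 1.485004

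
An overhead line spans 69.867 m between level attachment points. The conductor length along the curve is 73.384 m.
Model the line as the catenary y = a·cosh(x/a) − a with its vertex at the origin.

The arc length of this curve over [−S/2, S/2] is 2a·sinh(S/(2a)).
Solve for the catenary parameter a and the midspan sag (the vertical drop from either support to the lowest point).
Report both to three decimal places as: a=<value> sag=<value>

seed: a₀ = √(S³/(24(L−S))) = √(69.867³/(24·3.517)) = 63.564749
iter 1: u=0.549573  f(a)=+5.350e-02  f'(a)=-1.140e-01  a ← 63.564749 − (+5.350e-02/-1.140e-01) = 64.033856
iter 2: u=0.545547  f(a)=+5.980e-04  f'(a)=-1.115e-01  a ← 64.033856 − (+5.980e-04/-1.115e-01) = 64.039219
iter 3: u=0.545502  f(a)=+7.659e-08  f'(a)=-1.115e-01  a ← 64.039219 − (+7.659e-08/-1.115e-01) = 64.039220
iter 4: u=0.545502  f(a)=+0.000e+00  f'(a)=-1.115e-01  a ← 64.039220 − (+0.000e+00/-1.115e-01) = 64.039220
converged: |Δa| < 1e-12 after 4 iterations
sag = a·(cosh(S/(2a)) − 1) = 64.039220·(cosh(0.545502) − 1) = 9.766773
T_max/T_min = cosh(S/(2a)) = 1.152512

a=64.039 sag=9.767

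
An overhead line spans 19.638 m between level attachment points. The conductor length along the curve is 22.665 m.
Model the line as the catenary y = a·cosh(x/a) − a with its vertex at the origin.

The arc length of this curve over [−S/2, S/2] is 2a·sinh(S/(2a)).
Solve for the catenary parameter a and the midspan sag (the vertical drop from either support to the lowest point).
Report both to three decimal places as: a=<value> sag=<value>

seed: a₀ = √(S³/(24(L−S))) = √(19.638³/(24·3.027)) = 10.210195
iter 1: u=0.961686  f(a)=+1.431e-01  f'(a)=-6.496e-01  a ← 10.210195 − (+1.431e-01/-6.496e-01) = 10.430474
iter 2: u=0.941376  f(a)=+4.762e-03  f'(a)=-6.070e-01  a ← 10.430474 − (+4.762e-03/-6.070e-01) = 10.438319
iter 3: u=0.940669  f(a)=+5.676e-06  f'(a)=-6.056e-01  a ← 10.438319 − (+5.676e-06/-6.056e-01) = 10.438328
iter 4: u=0.940668  f(a)=+8.079e-12  f'(a)=-6.056e-01  a ← 10.438328 − (+8.079e-12/-6.056e-01) = 10.438328
iter 5: u=0.940668  f(a)=+7.105e-15  f'(a)=-6.056e-01  a ← 10.438328 − (+7.105e-15/-6.056e-01) = 10.438328
converged: |Δa| < 1e-12 after 5 iterations
sag = a·(cosh(S/(2a)) − 1) = 10.438328·(cosh(0.940668) − 1) = 4.968951
T_max/T_min = cosh(S/(2a)) = 1.476029

a=10.438 sag=4.969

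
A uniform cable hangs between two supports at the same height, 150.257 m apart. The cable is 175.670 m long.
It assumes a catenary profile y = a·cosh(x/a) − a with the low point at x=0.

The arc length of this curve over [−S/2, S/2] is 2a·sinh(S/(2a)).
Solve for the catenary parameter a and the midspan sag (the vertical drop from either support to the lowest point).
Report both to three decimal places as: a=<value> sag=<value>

seed: a₀ = √(S³/(24(L−S))) = √(150.257³/(24·25.413)) = 74.579331
iter 1: u=1.007364  f(a)=+1.321e+00  f'(a)=-7.532e-01  a ← 74.579331 − (+1.321e+00/-7.532e-01) = 76.333187
iter 2: u=0.984218  f(a)=+4.804e-02  f'(a)=-6.993e-01  a ← 76.333187 − (+4.804e-02/-6.993e-01) = 76.401875
iter 3: u=0.983333  f(a)=+6.882e-05  f'(a)=-6.973e-01  a ← 76.401875 − (+6.882e-05/-6.973e-01) = 76.401974
iter 4: u=0.983332  f(a)=+1.417e-10  f'(a)=-6.973e-01  a ← 76.401974 − (+1.417e-10/-6.973e-01) = 76.401974
iter 5: u=0.983332  f(a)=+0.000e+00  f'(a)=-6.973e-01  a ← 76.401974 − (+0.000e+00/-6.973e-01) = 76.401974
converged: |Δa| < 1e-12 after 5 iterations
sag = a·(cosh(S/(2a)) − 1) = 76.401974·(cosh(0.983332) − 1) = 40.012153
T_max/T_min = cosh(S/(2a)) = 1.523706

a=76.402 sag=40.012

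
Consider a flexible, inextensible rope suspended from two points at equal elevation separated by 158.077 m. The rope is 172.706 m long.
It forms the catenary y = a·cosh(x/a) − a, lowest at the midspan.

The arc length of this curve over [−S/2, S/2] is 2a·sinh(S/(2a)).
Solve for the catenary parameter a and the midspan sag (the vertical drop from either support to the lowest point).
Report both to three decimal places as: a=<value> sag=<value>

a=107.511 sag=30.385

seed: a₀ = √(S³/(24(L−S))) = √(158.077³/(24·14.629)) = 106.069394
iter 1: u=0.745158  f(a)=+4.116e-01  f'(a)=-2.915e-01  a ← 106.069394 − (+4.116e-01/-2.915e-01) = 107.481439
iter 2: u=0.735369  f(a)=+8.363e-03  f'(a)=-2.797e-01  a ← 107.481439 − (+8.363e-03/-2.797e-01) = 107.511335
iter 3: u=0.735164  f(a)=+3.612e-06  f'(a)=-2.795e-01  a ← 107.511335 − (+3.612e-06/-2.795e-01) = 107.511348
iter 4: u=0.735164  f(a)=+6.537e-13  f'(a)=-2.795e-01  a ← 107.511348 − (+6.537e-13/-2.795e-01) = 107.511348
converged: |Δa| < 1e-12 after 4 iterations
sag = a·(cosh(S/(2a)) − 1) = 107.511348·(cosh(0.735164) − 1) = 30.385463
T_max/T_min = cosh(S/(2a)) = 1.282626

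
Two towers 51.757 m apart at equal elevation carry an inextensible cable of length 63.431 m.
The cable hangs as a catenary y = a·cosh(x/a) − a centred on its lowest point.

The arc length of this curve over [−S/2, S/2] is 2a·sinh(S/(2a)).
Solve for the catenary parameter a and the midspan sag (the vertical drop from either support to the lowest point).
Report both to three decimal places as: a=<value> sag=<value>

a=22.962 sag=16.193

seed: a₀ = √(S³/(24(L−S))) = √(51.757³/(24·11.674)) = 22.245295
iter 1: u=1.163325  f(a)=+8.159e-01  f'(a)=-1.199e+00  a ← 22.245295 − (+8.159e-01/-1.199e+00) = 22.925955
iter 2: u=1.128786  f(a)=+3.894e-02  f'(a)=-1.087e+00  a ← 22.925955 − (+3.894e-02/-1.087e+00) = 22.961791
iter 3: u=1.127024  f(a)=+9.858e-05  f'(a)=-1.081e+00  a ← 22.961791 − (+9.858e-05/-1.081e+00) = 22.961883
iter 4: u=1.127020  f(a)=+6.351e-10  f'(a)=-1.081e+00  a ← 22.961883 − (+6.351e-10/-1.081e+00) = 22.961883
iter 5: u=1.127020  f(a)=-1.421e-14  f'(a)=-1.081e+00  a ← 22.961883 − (-1.421e-14/-1.081e+00) = 22.961883
converged: |Δa| < 1e-12 after 5 iterations
sag = a·(cosh(S/(2a)) − 1) = 22.961883·(cosh(1.127020) − 1) = 16.193206
T_max/T_min = cosh(S/(2a)) = 1.705221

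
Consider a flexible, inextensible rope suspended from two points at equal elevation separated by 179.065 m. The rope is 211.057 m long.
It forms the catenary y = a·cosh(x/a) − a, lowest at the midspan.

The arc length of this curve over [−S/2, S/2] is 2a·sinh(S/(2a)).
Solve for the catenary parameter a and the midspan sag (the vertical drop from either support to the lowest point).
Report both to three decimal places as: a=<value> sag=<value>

seed: a₀ = √(S³/(24(L−S))) = √(179.065³/(24·31.992)) = 86.474835
iter 1: u=1.035359  f(a)=+1.759e+00  f'(a)=-8.223e-01  a ← 86.474835 − (+1.759e+00/-8.223e-01) = 88.614057
iter 2: u=1.010365  f(a)=+6.739e-02  f'(a)=-7.604e-01  a ← 88.614057 − (+6.739e-02/-7.604e-01) = 88.702683
iter 3: u=1.009355  f(a)=+1.076e-04  f'(a)=-7.580e-01  a ← 88.702683 − (+1.076e-04/-7.580e-01) = 88.702825
iter 4: u=1.009353  f(a)=+2.755e-10  f'(a)=-7.580e-01  a ← 88.702825 − (+2.755e-10/-7.580e-01) = 88.702825
iter 5: u=1.009353  f(a)=+5.684e-14  f'(a)=-7.580e-01  a ← 88.702825 − (+5.684e-14/-7.580e-01) = 88.702825
converged: |Δa| < 1e-12 after 5 iterations
sag = a·(cosh(S/(2a)) − 1) = 88.702825·(cosh(1.009353) − 1) = 49.153823
T_max/T_min = cosh(S/(2a)) = 1.554140

a=88.703 sag=49.154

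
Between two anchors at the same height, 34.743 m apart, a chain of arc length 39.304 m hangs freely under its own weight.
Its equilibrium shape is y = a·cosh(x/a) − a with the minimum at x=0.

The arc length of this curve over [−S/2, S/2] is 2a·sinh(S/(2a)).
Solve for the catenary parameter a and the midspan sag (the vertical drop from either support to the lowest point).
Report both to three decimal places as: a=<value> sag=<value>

a=19.948 sag=8.054

seed: a₀ = √(S³/(24(L−S))) = √(34.743³/(24·4.561)) = 19.573357
iter 1: u=0.887507  f(a)=+1.830e-01  f'(a)=-5.038e-01  a ← 19.573357 − (+1.830e-01/-5.038e-01) = 19.936665
iter 2: u=0.871334  f(a)=+5.220e-03  f'(a)=-4.754e-01  a ← 19.936665 − (+5.220e-03/-4.754e-01) = 19.947645
iter 3: u=0.870855  f(a)=+4.523e-06  f'(a)=-4.746e-01  a ← 19.947645 − (+4.523e-06/-4.746e-01) = 19.947655
iter 4: u=0.870854  f(a)=+3.403e-12  f'(a)=-4.746e-01  a ← 19.947655 − (+3.403e-12/-4.746e-01) = 19.947655
converged: |Δa| < 1e-12 after 4 iterations
sag = a·(cosh(S/(2a)) − 1) = 19.947655·(cosh(0.870854) − 1) = 8.054310
T_max/T_min = cosh(S/(2a)) = 1.403772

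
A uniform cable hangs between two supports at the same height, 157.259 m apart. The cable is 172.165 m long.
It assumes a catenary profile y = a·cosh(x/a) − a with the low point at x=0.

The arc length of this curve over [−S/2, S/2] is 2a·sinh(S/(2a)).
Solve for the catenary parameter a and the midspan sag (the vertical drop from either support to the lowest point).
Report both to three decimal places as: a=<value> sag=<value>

seed: a₀ = √(S³/(24(L−S))) = √(157.259³/(24·14.906)) = 104.264649
iter 1: u=0.754134  f(a)=+4.297e-01  f'(a)=-3.025e-01  a ← 104.264649 − (+4.297e-01/-3.025e-01) = 105.684882
iter 2: u=0.744000  f(a)=+8.936e-03  f'(a)=-2.901e-01  a ← 105.684882 − (+8.936e-03/-2.901e-01) = 105.715691
iter 3: u=0.743783  f(a)=+4.048e-06  f'(a)=-2.898e-01  a ← 105.715691 − (+4.048e-06/-2.898e-01) = 105.715705
iter 4: u=0.743783  f(a)=+7.958e-13  f'(a)=-2.898e-01  a ← 105.715705 − (+7.958e-13/-2.898e-01) = 105.715705
converged: |Δa| < 1e-12 after 4 iterations
sag = a·(cosh(S/(2a)) − 1) = 105.715705·(cosh(0.743783) − 1) = 30.614802
T_max/T_min = cosh(S/(2a)) = 1.289596

a=105.716 sag=30.615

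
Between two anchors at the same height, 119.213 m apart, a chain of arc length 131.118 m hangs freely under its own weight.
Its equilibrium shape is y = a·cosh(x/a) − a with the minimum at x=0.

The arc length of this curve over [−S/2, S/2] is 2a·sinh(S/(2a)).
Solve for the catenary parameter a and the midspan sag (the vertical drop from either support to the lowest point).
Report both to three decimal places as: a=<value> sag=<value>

a=78.132 sag=23.861

seed: a₀ = √(S³/(24(L−S))) = √(119.213³/(24·11.905)) = 77.004323
iter 1: u=0.774067  f(a)=+3.618e-01  f'(a)=-3.281e-01  a ← 77.004323 − (+3.618e-01/-3.281e-01) = 78.106908
iter 2: u=0.763140  f(a)=+7.917e-03  f'(a)=-3.139e-01  a ← 78.106908 − (+7.917e-03/-3.139e-01) = 78.132128
iter 3: u=0.762894  f(a)=+3.979e-06  f'(a)=-3.136e-01  a ← 78.132128 − (+3.979e-06/-3.136e-01) = 78.132141
iter 4: u=0.762893  f(a)=+9.663e-13  f'(a)=-3.136e-01  a ← 78.132141 − (+9.663e-13/-3.136e-01) = 78.132141
converged: |Δa| < 1e-12 after 4 iterations
sag = a·(cosh(S/(2a)) − 1) = 78.132141·(cosh(0.762893) − 1) = 23.861064
T_max/T_min = cosh(S/(2a)) = 1.305394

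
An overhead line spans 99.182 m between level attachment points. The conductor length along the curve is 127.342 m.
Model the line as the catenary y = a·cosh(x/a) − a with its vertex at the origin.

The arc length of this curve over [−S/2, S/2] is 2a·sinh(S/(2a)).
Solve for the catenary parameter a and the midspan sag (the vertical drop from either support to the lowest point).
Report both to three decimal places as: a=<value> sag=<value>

a=39.518 sag=35.420

seed: a₀ = √(S³/(24(L−S))) = √(99.182³/(24·28.160)) = 37.995079
iter 1: u=1.305195  f(a)=+2.498e+00  f'(a)=-1.751e+00  a ← 37.995079 − (+2.498e+00/-1.751e+00) = 39.422077
iter 2: u=1.257950  f(a)=+1.476e-01  f'(a)=-1.549e+00  a ← 39.422077 − (+1.476e-01/-1.549e+00) = 39.517369
iter 3: u=1.254917  f(a)=+5.873e-04  f'(a)=-1.537e+00  a ← 39.517369 − (+5.873e-04/-1.537e+00) = 39.517751
iter 4: u=1.254904  f(a)=+9.374e-09  f'(a)=-1.537e+00  a ← 39.517751 − (+9.374e-09/-1.537e+00) = 39.517751
iter 5: u=1.254904  f(a)=+2.842e-14  f'(a)=-1.537e+00  a ← 39.517751 − (+2.842e-14/-1.537e+00) = 39.517751
converged: |Δa| < 1e-12 after 5 iterations
sag = a·(cosh(S/(2a)) − 1) = 39.517751·(cosh(1.254904) − 1) = 35.419882
T_max/T_min = cosh(S/(2a)) = 1.896303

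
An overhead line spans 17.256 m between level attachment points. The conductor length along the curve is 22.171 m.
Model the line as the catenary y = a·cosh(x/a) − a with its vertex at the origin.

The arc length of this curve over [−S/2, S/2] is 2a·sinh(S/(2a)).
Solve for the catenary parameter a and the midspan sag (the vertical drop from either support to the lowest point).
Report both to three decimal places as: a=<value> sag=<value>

seed: a₀ = √(S³/(24(L−S))) = √(17.256³/(24·4.915)) = 6.599983
iter 1: u=1.307276  f(a)=+4.375e-01  f'(a)=-1.760e+00  a ← 6.599983 − (+4.375e-01/-1.760e+00) = 6.848556
iter 2: u=1.259828  f(a)=+2.593e-02  f'(a)=-1.557e+00  a ← 6.848556 − (+2.593e-02/-1.557e+00) = 6.865210
iter 3: u=1.256771  f(a)=+1.038e-04  f'(a)=-1.545e+00  a ← 6.865210 − (+1.038e-04/-1.545e+00) = 6.865277
iter 4: u=1.256759  f(a)=+1.678e-09  f'(a)=-1.544e+00  a ← 6.865277 − (+1.678e-09/-1.544e+00) = 6.865277
iter 5: u=1.256759  f(a)=-3.553e-15  f'(a)=-1.544e+00  a ← 6.865277 − (-3.553e-15/-1.544e+00) = 6.865277
converged: |Δa| < 1e-12 after 5 iterations
sag = a·(cosh(S/(2a)) − 1) = 6.865277·(cosh(1.256759) − 1) = 6.173908
T_max/T_min = cosh(S/(2a)) = 1.899295

a=6.865 sag=6.174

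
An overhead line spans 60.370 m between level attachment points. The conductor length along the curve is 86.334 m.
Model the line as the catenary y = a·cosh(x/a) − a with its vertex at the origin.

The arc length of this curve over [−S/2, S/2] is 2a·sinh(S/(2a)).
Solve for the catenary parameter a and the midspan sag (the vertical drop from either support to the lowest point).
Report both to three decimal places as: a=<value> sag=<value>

seed: a₀ = √(S³/(24(L−S))) = √(60.370³/(24·25.964)) = 18.790587
iter 1: u=1.606389  f(a)=+3.563e+00  f'(a)=-3.546e+00  a ← 18.790587 − (+3.563e+00/-3.546e+00) = 19.795601
iter 2: u=1.524834  f(a)=+3.058e-01  f'(a)=-2.961e+00  a ← 19.795601 − (+3.058e-01/-2.961e+00) = 19.898899
iter 3: u=1.516918  f(a)=+2.721e-03  f'(a)=-2.908e+00  a ← 19.898899 − (+2.721e-03/-2.908e+00) = 19.899835
iter 4: u=1.516847  f(a)=+2.195e-07  f'(a)=-2.908e+00  a ← 19.899835 − (+2.195e-07/-2.908e+00) = 19.899835
iter 5: u=1.516847  f(a)=+0.000e+00  f'(a)=-2.908e+00  a ← 19.899835 − (+0.000e+00/-2.908e+00) = 19.899835
converged: |Δa| < 1e-12 after 5 iterations
sag = a·(cosh(S/(2a)) − 1) = 19.899835·(cosh(1.516847) − 1) = 27.633241
T_max/T_min = cosh(S/(2a)) = 2.388617

a=19.900 sag=27.633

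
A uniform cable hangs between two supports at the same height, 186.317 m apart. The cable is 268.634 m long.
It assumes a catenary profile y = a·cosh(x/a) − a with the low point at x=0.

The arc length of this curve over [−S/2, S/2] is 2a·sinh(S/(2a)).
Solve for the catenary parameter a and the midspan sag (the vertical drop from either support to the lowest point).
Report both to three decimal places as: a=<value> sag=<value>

seed: a₀ = √(S³/(24(L−S))) = √(186.317³/(24·82.317)) = 57.217429
iter 1: u=1.628149  f(a)=+1.163e+01  f'(a)=-3.716e+00  a ← 57.217429 − (+1.163e+01/-3.716e+00) = 60.345884
iter 2: u=1.543742  f(a)=+1.022e+00  f'(a)=-3.089e+00  a ← 60.345884 − (+1.022e+00/-3.089e+00) = 60.676575
iter 3: u=1.535329  f(a)=+9.567e-03  f'(a)=-3.032e+00  a ← 60.676575 − (+9.567e-03/-3.032e+00) = 60.679731
iter 4: u=1.535249  f(a)=+8.564e-07  f'(a)=-3.031e+00  a ← 60.679731 − (+8.564e-07/-3.031e+00) = 60.679731
iter 5: u=1.535249  f(a)=+0.000e+00  f'(a)=-3.031e+00  a ← 60.679731 − (+0.000e+00/-3.031e+00) = 60.679731
converged: |Δa| < 1e-12 after 5 iterations
sag = a·(cosh(S/(2a)) − 1) = 60.679731·(cosh(1.535249) − 1) = 86.707807
T_max/T_min = cosh(S/(2a)) = 2.428942

a=60.680 sag=86.708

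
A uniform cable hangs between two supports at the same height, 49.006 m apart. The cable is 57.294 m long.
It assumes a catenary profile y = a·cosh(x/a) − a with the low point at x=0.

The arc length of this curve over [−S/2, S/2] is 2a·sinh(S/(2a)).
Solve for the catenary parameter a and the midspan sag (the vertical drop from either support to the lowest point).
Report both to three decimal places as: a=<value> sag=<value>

a=24.919 sag=13.050

seed: a₀ = √(S³/(24(L−S))) = √(49.006³/(24·8.288)) = 24.324470
iter 1: u=1.007340  f(a)=+4.308e-01  f'(a)=-7.532e-01  a ← 24.324470 − (+4.308e-01/-7.532e-01) = 24.896475
iter 2: u=0.984196  f(a)=+1.566e-02  f'(a)=-6.993e-01  a ← 24.896475 − (+1.566e-02/-6.993e-01) = 24.918876
iter 3: u=0.983311  f(a)=+2.244e-05  f'(a)=-6.973e-01  a ← 24.918876 − (+2.244e-05/-6.973e-01) = 24.918908
iter 4: u=0.983310  f(a)=+4.620e-11  f'(a)=-6.973e-01  a ← 24.918908 − (+4.620e-11/-6.973e-01) = 24.918908
iter 5: u=0.983310  f(a)=+1.421e-14  f'(a)=-6.973e-01  a ← 24.918908 − (+1.421e-14/-6.973e-01) = 24.918908
converged: |Δa| < 1e-12 after 5 iterations
sag = a·(cosh(S/(2a)) − 1) = 24.918908·(cosh(0.983310) − 1) = 13.049534
T_max/T_min = cosh(S/(2a)) = 1.523680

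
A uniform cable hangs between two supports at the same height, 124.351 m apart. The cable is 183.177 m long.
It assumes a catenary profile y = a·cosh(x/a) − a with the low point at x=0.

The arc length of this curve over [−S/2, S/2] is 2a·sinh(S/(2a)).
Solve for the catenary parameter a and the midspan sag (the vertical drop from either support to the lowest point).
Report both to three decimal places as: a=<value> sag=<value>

a=39.282 sag=60.375

seed: a₀ = √(S³/(24(L−S))) = √(124.351³/(24·58.826)) = 36.904867
iter 1: u=1.684751  f(a)=+8.936e+00  f'(a)=-4.190e+00  a ← 36.904867 − (+8.936e+00/-4.190e+00) = 39.037684
iter 2: u=1.592705  f(a)=+8.332e-01  f'(a)=-3.442e+00  a ← 39.037684 − (+8.332e-01/-3.442e+00) = 39.279769
iter 3: u=1.582889  f(a)=+8.888e-03  f'(a)=-3.369e+00  a ← 39.279769 − (+8.888e-03/-3.369e+00) = 39.282408
iter 4: u=1.582782  f(a)=+1.035e-06  f'(a)=-3.368e+00  a ← 39.282408 − (+1.035e-06/-3.368e+00) = 39.282408
iter 5: u=1.582782  f(a)=+0.000e+00  f'(a)=-3.368e+00  a ← 39.282408 − (+0.000e+00/-3.368e+00) = 39.282408
converged: |Δa| < 1e-12 after 5 iterations
sag = a·(cosh(S/(2a)) − 1) = 39.282408·(cosh(1.582782) − 1) = 60.374809
T_max/T_min = cosh(S/(2a)) = 2.536943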